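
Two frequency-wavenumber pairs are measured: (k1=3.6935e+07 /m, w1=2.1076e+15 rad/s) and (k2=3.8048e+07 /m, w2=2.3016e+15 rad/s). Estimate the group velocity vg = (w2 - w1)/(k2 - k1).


vg = (w2 - w1) / (k2 - k1)
= (2.3016e+15 - 2.1076e+15) / (3.8048e+07 - 3.6935e+07)
= 1.9400e+14 / 1.1130e+06
= 1.7430e+08 m/s

1.7430e+08


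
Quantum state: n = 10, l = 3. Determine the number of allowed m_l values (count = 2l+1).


m_l ranges from -l to +l in integer steps
So m_l goes from -3 to +3
Count = 2l + 1 = 2*3 + 1
= 7

7


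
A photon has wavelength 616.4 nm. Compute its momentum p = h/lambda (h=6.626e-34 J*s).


p = h / lambda
= 6.626e-34 / (616.4e-9)
= 6.626e-34 / 6.1640e-07
= 1.0750e-27 kg*m/s

1.0750e-27


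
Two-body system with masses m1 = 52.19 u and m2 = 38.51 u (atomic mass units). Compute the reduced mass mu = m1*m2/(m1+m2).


mu = m1 * m2 / (m1 + m2)
= 52.19 * 38.51 / (52.19 + 38.51)
= 2009.8369 / 90.7
= 22.1592 u

22.1592


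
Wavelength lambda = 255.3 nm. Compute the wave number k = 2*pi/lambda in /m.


k = 2 * pi / lambda
= 6.2832 / (255.3e-9)
= 6.2832 / 2.5530e-07
= 2.4611e+07 /m

2.4611e+07


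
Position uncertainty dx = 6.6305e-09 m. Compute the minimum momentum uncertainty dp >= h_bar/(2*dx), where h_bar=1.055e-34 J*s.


dp = h_bar / (2 * dx)
= 1.055e-34 / (2 * 6.6305e-09)
= 1.055e-34 / 1.3261e-08
= 7.9557e-27 kg*m/s

7.9557e-27


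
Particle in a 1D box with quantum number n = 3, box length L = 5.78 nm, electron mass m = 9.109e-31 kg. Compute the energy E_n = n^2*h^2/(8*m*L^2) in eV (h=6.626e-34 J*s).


E = n^2 * h^2 / (8 * m * L^2)
= 3^2 * (6.626e-34)^2 / (8 * 9.109e-31 * (5.78e-9)^2)
= 9 * 4.3904e-67 / (8 * 9.109e-31 * 3.3408e-17)
= 1.6230e-20 J
= 0.1013 eV

0.1013


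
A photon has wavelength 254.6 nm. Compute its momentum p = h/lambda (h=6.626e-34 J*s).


p = h / lambda
= 6.626e-34 / (254.6e-9)
= 6.626e-34 / 2.5460e-07
= 2.6025e-27 kg*m/s

2.6025e-27


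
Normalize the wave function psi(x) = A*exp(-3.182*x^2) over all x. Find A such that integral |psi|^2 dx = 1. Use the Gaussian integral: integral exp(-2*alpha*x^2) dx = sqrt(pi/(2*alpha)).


integral |psi|^2 dx = A^2 * sqrt(pi/(2*alpha)) = 1
A^2 = sqrt(2*alpha/pi)
= sqrt(2 * 3.182 / pi)
= 1.423279
A = sqrt(1.423279)
= 1.193

1.193


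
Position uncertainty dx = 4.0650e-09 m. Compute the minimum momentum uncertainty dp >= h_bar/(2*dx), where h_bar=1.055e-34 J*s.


dp = h_bar / (2 * dx)
= 1.055e-34 / (2 * 4.0650e-09)
= 1.055e-34 / 8.1300e-09
= 1.2977e-26 kg*m/s

1.2977e-26


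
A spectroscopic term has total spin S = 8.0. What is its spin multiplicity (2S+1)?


Spin multiplicity = 2S + 1
= 2 * 8.0 + 1
= 16.0 + 1
= 17

17


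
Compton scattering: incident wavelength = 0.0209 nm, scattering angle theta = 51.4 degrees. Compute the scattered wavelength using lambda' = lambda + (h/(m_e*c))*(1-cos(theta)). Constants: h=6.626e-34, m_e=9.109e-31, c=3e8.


Compton wavelength: h/(m_e*c) = 2.4247e-12 m
d_lambda = 2.4247e-12 * (1 - cos(51.4 deg))
= 2.4247e-12 * 0.37612
= 9.1198e-13 m = 0.000912 nm
lambda' = 0.0209 + 0.000912
= 0.021812 nm

0.021812


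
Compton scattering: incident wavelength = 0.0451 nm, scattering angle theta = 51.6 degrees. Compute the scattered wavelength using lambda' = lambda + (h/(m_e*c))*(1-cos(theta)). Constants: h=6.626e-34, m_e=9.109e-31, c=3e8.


Compton wavelength: h/(m_e*c) = 2.4247e-12 m
d_lambda = 2.4247e-12 * (1 - cos(51.6 deg))
= 2.4247e-12 * 0.378852
= 9.1861e-13 m = 0.000919 nm
lambda' = 0.0451 + 0.000919
= 0.046019 nm

0.046019


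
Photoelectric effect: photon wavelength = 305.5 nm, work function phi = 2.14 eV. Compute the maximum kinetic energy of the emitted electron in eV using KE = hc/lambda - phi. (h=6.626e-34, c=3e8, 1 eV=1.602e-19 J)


E_photon = hc / lambda
= (6.626e-34)(3e8) / (305.5e-9)
= 6.5067e-19 J
= 4.0616 eV
KE = E_photon - phi
= 4.0616 - 2.14
= 1.9216 eV

1.9216


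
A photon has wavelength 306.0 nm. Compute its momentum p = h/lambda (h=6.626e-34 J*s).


p = h / lambda
= 6.626e-34 / (306.0e-9)
= 6.626e-34 / 3.0600e-07
= 2.1654e-27 kg*m/s

2.1654e-27


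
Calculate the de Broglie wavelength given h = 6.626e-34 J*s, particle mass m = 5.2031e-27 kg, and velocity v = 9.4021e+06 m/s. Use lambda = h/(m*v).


lambda = h / (m * v)
= 6.626e-34 / (5.2031e-27 * 9.4021e+06)
= 6.626e-34 / 4.8920e-20
= 1.3545e-14 m

1.3545e-14


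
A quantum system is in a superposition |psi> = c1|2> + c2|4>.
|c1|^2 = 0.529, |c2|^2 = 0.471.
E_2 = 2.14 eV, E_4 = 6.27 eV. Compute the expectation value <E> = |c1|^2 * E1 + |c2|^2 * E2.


<E> = |c1|^2 * E1 + |c2|^2 * E2
= 0.529 * 2.14 + 0.471 * 6.27
= 1.1321 + 2.9532
= 4.0852 eV

4.0852


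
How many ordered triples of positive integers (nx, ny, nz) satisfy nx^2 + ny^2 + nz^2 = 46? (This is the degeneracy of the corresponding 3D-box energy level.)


Enumerate all (nx, ny, nz) with nx^2 + ny^2 + nz^2 = 46:
(1,3,6)
(1,6,3)
(3,1,6)
(3,6,1)
(6,1,3)
(6,3,1)
Total degeneracy = 6

6


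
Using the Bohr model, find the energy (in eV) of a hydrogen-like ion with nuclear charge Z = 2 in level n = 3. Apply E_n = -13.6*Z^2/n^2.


E_n = -13.6 * Z^2 / n^2
= -13.6 * 2^2 / 3^2
= -13.6 * 4 / 9
= -6.0444 eV

-6.0444


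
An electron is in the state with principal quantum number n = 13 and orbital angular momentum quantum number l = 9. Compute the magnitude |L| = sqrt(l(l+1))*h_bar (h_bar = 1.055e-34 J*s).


L = sqrt(l*(l+1)) * h_bar
= sqrt(9 * 10) * 1.055e-34
= sqrt(90) * 1.055e-34
= 9.4868 * 1.055e-34
= 1.0009e-33 J*s

1.0009e-33


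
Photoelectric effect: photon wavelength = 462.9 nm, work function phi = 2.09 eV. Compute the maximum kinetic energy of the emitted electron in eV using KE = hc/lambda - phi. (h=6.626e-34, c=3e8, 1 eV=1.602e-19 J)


E_photon = hc / lambda
= (6.626e-34)(3e8) / (462.9e-9)
= 4.2942e-19 J
= 2.6805 eV
KE = E_photon - phi
= 2.6805 - 2.09
= 0.5905 eV

0.5905


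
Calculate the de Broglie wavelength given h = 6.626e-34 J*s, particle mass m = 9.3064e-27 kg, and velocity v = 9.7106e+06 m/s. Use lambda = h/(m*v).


lambda = h / (m * v)
= 6.626e-34 / (9.3064e-27 * 9.7106e+06)
= 6.626e-34 / 9.0371e-20
= 7.3320e-15 m

7.3320e-15


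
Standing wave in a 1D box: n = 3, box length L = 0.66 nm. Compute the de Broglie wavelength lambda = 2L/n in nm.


lambda = 2L / n
= 2 * 0.66 / 3
= 1.32 / 3
= 0.44 nm

0.44


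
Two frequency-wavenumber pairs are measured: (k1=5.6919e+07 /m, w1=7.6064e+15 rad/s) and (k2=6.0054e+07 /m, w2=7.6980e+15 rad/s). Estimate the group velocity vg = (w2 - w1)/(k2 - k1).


vg = (w2 - w1) / (k2 - k1)
= (7.6980e+15 - 7.6064e+15) / (6.0054e+07 - 5.6919e+07)
= 9.1600e+13 / 3.1350e+06
= 2.9219e+07 m/s

2.9219e+07


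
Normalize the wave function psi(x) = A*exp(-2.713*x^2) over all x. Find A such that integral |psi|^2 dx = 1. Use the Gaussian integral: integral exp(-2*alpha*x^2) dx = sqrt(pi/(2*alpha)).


integral |psi|^2 dx = A^2 * sqrt(pi/(2*alpha)) = 1
A^2 = sqrt(2*alpha/pi)
= sqrt(2 * 2.713 / pi)
= 1.314211
A = sqrt(1.314211)
= 1.1464

1.1464


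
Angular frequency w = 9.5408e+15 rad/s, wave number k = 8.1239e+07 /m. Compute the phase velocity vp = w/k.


vp = w / k
= 9.5408e+15 / 8.1239e+07
= 1.1744e+08 m/s

1.1744e+08


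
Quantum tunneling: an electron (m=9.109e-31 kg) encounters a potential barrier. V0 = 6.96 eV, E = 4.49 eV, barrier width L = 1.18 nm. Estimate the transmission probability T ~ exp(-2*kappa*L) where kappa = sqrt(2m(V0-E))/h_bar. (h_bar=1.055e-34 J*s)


V0 - E = 2.47 eV = 3.9569e-19 J
kappa = sqrt(2 * m * (V0-E)) / h_bar
= sqrt(2 * 9.109e-31 * 3.9569e-19) / 1.055e-34
= 8.0478e+09 /m
2*kappa*L = 2 * 8.0478e+09 * 1.18e-9
= 18.9928
T = exp(-18.9928) = 5.643127e-09

5.643127e-09


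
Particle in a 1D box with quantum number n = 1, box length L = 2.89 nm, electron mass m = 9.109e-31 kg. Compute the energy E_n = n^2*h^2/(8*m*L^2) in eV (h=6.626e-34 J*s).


E = n^2 * h^2 / (8 * m * L^2)
= 1^2 * (6.626e-34)^2 / (8 * 9.109e-31 * (2.89e-9)^2)
= 1 * 4.3904e-67 / (8 * 9.109e-31 * 8.3521e-18)
= 7.2135e-21 J
= 0.045 eV

0.045


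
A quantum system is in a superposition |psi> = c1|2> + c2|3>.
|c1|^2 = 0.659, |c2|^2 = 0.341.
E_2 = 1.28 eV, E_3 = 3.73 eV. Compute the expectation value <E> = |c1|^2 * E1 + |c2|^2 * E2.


<E> = |c1|^2 * E1 + |c2|^2 * E2
= 0.659 * 1.28 + 0.341 * 3.73
= 0.8435 + 1.2719
= 2.1155 eV

2.1155


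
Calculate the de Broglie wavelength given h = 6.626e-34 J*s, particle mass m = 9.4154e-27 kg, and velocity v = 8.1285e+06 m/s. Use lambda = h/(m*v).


lambda = h / (m * v)
= 6.626e-34 / (9.4154e-27 * 8.1285e+06)
= 6.626e-34 / 7.6533e-20
= 8.6577e-15 m

8.6577e-15


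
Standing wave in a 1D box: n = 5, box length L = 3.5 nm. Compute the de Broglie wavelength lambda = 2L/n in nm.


lambda = 2L / n
= 2 * 3.5 / 5
= 7.0 / 5
= 1.4 nm

1.4


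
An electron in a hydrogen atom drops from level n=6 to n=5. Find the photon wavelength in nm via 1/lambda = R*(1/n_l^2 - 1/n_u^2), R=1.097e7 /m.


1/lambda = R * (1/n_l^2 - 1/n_u^2)
= 1.097e7 * (1/5^2 - 1/6^2)
= 1.097e7 * (0.04 - 0.027778)
= 1.097e7 * 0.012222
= 1.3408e+05 /m
lambda = 1 / 1.3408e+05 = 7458.3575 nm

7458.3575


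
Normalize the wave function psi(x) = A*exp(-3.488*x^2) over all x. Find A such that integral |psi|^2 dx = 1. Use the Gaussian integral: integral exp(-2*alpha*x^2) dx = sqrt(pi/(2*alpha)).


integral |psi|^2 dx = A^2 * sqrt(pi/(2*alpha)) = 1
A^2 = sqrt(2*alpha/pi)
= sqrt(2 * 3.488 / pi)
= 1.490144
A = sqrt(1.490144)
= 1.2207

1.2207


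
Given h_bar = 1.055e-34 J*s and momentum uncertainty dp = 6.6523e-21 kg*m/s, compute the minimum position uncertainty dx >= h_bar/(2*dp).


dx = h_bar / (2 * dp)
= 1.055e-34 / (2 * 6.6523e-21)
= 1.055e-34 / 1.3305e-20
= 7.9296e-15 m

7.9296e-15


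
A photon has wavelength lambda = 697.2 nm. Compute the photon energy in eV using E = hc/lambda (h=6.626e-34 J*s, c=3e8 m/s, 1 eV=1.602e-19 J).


E = hc / lambda
= (6.626e-34)(3e8) / (697.2e-9)
= 1.9878e-25 / 6.9720e-07
= 2.8511e-19 J
Converting to eV: 2.8511e-19 / 1.602e-19
= 1.7797 eV

1.7797


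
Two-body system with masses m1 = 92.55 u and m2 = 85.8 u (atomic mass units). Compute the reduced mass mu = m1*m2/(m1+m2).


mu = m1 * m2 / (m1 + m2)
= 92.55 * 85.8 / (92.55 + 85.8)
= 7940.79 / 178.35
= 44.5236 u

44.5236


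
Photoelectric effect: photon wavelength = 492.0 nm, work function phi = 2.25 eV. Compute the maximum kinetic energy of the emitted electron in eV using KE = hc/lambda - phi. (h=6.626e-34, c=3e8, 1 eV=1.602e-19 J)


E_photon = hc / lambda
= (6.626e-34)(3e8) / (492.0e-9)
= 4.0402e-19 J
= 2.522 eV
KE = E_photon - phi
= 2.522 - 2.25
= 0.272 eV

0.272


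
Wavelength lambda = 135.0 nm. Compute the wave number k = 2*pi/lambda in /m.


k = 2 * pi / lambda
= 6.2832 / (135.0e-9)
= 6.2832 / 1.3500e-07
= 4.6542e+07 /m

4.6542e+07


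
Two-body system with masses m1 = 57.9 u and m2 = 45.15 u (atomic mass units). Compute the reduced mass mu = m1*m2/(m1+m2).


mu = m1 * m2 / (m1 + m2)
= 57.9 * 45.15 / (57.9 + 45.15)
= 2614.185 / 103.05
= 25.3681 u

25.3681


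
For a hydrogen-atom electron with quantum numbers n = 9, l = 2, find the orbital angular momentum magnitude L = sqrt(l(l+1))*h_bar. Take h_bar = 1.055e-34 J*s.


L = sqrt(l*(l+1)) * h_bar
= sqrt(2 * 3) * 1.055e-34
= sqrt(6) * 1.055e-34
= 2.4495 * 1.055e-34
= 2.5842e-34 J*s

2.5842e-34


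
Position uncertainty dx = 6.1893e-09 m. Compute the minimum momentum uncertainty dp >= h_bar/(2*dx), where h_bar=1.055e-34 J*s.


dp = h_bar / (2 * dx)
= 1.055e-34 / (2 * 6.1893e-09)
= 1.055e-34 / 1.2379e-08
= 8.5228e-27 kg*m/s

8.5228e-27


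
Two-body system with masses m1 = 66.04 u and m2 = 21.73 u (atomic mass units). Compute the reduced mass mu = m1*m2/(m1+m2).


mu = m1 * m2 / (m1 + m2)
= 66.04 * 21.73 / (66.04 + 21.73)
= 1435.0492 / 87.77
= 16.3501 u

16.3501


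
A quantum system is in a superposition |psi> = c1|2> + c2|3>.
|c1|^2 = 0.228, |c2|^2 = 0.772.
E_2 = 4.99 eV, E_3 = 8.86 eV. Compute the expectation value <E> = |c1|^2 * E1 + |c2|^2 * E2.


<E> = |c1|^2 * E1 + |c2|^2 * E2
= 0.228 * 4.99 + 0.772 * 8.86
= 1.1377 + 6.8399
= 7.9776 eV

7.9776


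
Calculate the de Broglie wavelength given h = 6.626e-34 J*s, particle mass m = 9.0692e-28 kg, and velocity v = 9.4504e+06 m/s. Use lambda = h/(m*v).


lambda = h / (m * v)
= 6.626e-34 / (9.0692e-28 * 9.4504e+06)
= 6.626e-34 / 8.5708e-21
= 7.7309e-14 m

7.7309e-14


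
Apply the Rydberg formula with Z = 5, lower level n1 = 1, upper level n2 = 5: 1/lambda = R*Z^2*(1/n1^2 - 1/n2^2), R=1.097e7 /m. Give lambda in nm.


1/lambda = R * Z^2 * (1/n1^2 - 1/n2^2)
= 1.097e7 * 5^2 * (1/1^2 - 1/5^2)
= 1.097e7 * 25 * (1.0 - 0.04)
= 2.6328e+08 /m
lambda = 1 / 2.6328e+08
= 3.7982 nm

3.7982


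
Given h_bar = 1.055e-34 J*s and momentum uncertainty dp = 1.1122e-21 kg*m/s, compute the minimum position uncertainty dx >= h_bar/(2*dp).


dx = h_bar / (2 * dp)
= 1.055e-34 / (2 * 1.1122e-21)
= 1.055e-34 / 2.2244e-21
= 4.7429e-14 m

4.7429e-14


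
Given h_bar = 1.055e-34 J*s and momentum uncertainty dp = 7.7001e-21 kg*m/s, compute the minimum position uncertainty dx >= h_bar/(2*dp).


dx = h_bar / (2 * dp)
= 1.055e-34 / (2 * 7.7001e-21)
= 1.055e-34 / 1.5400e-20
= 6.8506e-15 m

6.8506e-15


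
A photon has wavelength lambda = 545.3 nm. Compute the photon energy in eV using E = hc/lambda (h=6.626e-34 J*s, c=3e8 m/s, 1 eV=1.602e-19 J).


E = hc / lambda
= (6.626e-34)(3e8) / (545.3e-9)
= 1.9878e-25 / 5.4530e-07
= 3.6453e-19 J
Converting to eV: 3.6453e-19 / 1.602e-19
= 2.2755 eV

2.2755


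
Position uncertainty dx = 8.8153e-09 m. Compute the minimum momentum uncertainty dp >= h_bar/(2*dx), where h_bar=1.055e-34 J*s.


dp = h_bar / (2 * dx)
= 1.055e-34 / (2 * 8.8153e-09)
= 1.055e-34 / 1.7631e-08
= 5.9839e-27 kg*m/s

5.9839e-27


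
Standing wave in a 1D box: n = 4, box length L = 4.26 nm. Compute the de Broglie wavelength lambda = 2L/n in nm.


lambda = 2L / n
= 2 * 4.26 / 4
= 8.52 / 4
= 2.13 nm

2.13


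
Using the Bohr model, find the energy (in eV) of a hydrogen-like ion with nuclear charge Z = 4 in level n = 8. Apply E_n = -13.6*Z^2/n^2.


E_n = -13.6 * Z^2 / n^2
= -13.6 * 4^2 / 8^2
= -13.6 * 16 / 64
= -3.4 eV

-3.4


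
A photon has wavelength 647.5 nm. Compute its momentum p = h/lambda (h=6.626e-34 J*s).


p = h / lambda
= 6.626e-34 / (647.5e-9)
= 6.626e-34 / 6.4750e-07
= 1.0233e-27 kg*m/s

1.0233e-27


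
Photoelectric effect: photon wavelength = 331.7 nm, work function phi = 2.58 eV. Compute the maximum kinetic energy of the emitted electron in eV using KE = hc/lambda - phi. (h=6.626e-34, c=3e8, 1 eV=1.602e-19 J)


E_photon = hc / lambda
= (6.626e-34)(3e8) / (331.7e-9)
= 5.9928e-19 J
= 3.7408 eV
KE = E_photon - phi
= 3.7408 - 2.58
= 1.1608 eV

1.1608


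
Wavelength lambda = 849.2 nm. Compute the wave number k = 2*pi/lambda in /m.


k = 2 * pi / lambda
= 6.2832 / (849.2e-9)
= 6.2832 / 8.4920e-07
= 7.3989e+06 /m

7.3989e+06


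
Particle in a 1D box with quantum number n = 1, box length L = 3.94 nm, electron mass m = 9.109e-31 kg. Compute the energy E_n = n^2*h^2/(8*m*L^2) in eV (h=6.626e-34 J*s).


E = n^2 * h^2 / (8 * m * L^2)
= 1^2 * (6.626e-34)^2 / (8 * 9.109e-31 * (3.94e-9)^2)
= 1 * 4.3904e-67 / (8 * 9.109e-31 * 1.5524e-17)
= 3.8811e-21 J
= 0.0242 eV

0.0242


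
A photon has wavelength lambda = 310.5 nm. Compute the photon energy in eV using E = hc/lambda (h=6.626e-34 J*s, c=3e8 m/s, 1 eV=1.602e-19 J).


E = hc / lambda
= (6.626e-34)(3e8) / (310.5e-9)
= 1.9878e-25 / 3.1050e-07
= 6.4019e-19 J
Converting to eV: 6.4019e-19 / 1.602e-19
= 3.9962 eV

3.9962


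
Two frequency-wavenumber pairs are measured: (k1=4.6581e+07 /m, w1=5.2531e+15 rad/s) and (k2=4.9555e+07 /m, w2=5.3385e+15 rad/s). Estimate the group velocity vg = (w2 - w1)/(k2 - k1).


vg = (w2 - w1) / (k2 - k1)
= (5.3385e+15 - 5.2531e+15) / (4.9555e+07 - 4.6581e+07)
= 8.5400e+13 / 2.9740e+06
= 2.8716e+07 m/s

2.8716e+07


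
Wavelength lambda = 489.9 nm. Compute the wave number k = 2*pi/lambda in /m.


k = 2 * pi / lambda
= 6.2832 / (489.9e-9)
= 6.2832 / 4.8990e-07
= 1.2825e+07 /m

1.2825e+07


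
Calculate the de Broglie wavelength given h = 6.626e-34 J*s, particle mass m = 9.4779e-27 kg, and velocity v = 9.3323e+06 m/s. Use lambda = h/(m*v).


lambda = h / (m * v)
= 6.626e-34 / (9.4779e-27 * 9.3323e+06)
= 6.626e-34 / 8.8451e-20
= 7.4912e-15 m

7.4912e-15


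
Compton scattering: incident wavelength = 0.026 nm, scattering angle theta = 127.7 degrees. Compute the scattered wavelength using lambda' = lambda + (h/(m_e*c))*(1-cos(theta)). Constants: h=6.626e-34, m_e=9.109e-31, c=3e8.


Compton wavelength: h/(m_e*c) = 2.4247e-12 m
d_lambda = 2.4247e-12 * (1 - cos(127.7 deg))
= 2.4247e-12 * 1.611527
= 3.9075e-12 m = 0.003907 nm
lambda' = 0.026 + 0.003907
= 0.029907 nm

0.029907


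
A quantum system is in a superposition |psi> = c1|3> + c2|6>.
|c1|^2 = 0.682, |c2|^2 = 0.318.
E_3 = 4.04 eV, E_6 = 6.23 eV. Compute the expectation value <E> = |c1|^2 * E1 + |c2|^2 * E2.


<E> = |c1|^2 * E1 + |c2|^2 * E2
= 0.682 * 4.04 + 0.318 * 6.23
= 2.7553 + 1.9811
= 4.7364 eV

4.7364


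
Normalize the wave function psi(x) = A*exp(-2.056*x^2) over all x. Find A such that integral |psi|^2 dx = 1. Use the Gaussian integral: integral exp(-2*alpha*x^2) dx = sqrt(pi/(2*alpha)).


integral |psi|^2 dx = A^2 * sqrt(pi/(2*alpha)) = 1
A^2 = sqrt(2*alpha/pi)
= sqrt(2 * 2.056 / pi)
= 1.144067
A = sqrt(1.144067)
= 1.0696

1.0696


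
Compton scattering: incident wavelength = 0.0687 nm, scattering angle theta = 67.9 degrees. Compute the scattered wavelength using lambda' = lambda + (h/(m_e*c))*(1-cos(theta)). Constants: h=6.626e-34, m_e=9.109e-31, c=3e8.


Compton wavelength: h/(m_e*c) = 2.4247e-12 m
d_lambda = 2.4247e-12 * (1 - cos(67.9 deg))
= 2.4247e-12 * 0.623776
= 1.5125e-12 m = 0.001512 nm
lambda' = 0.0687 + 0.001512
= 0.070212 nm

0.070212


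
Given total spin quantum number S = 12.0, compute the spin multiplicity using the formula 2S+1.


Spin multiplicity = 2S + 1
= 2 * 12.0 + 1
= 24.0 + 1
= 25

25


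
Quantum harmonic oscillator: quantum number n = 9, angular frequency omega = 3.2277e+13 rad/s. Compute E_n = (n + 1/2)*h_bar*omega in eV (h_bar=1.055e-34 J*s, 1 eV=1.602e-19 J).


E = (n + 1/2) * h_bar * omega
= (9 + 0.5) * 1.055e-34 * 3.2277e+13
= 9.5 * 3.4052e-21
= 3.2350e-20 J
= 0.2019 eV

0.2019


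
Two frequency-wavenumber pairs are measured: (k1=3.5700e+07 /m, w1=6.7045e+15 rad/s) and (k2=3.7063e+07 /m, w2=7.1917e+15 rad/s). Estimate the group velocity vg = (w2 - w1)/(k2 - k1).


vg = (w2 - w1) / (k2 - k1)
= (7.1917e+15 - 6.7045e+15) / (3.7063e+07 - 3.5700e+07)
= 4.8720e+14 / 1.3630e+06
= 3.5745e+08 m/s

3.5745e+08


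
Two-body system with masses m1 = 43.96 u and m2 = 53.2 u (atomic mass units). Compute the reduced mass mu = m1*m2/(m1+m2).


mu = m1 * m2 / (m1 + m2)
= 43.96 * 53.2 / (43.96 + 53.2)
= 2338.672 / 97.16
= 24.0703 u

24.0703


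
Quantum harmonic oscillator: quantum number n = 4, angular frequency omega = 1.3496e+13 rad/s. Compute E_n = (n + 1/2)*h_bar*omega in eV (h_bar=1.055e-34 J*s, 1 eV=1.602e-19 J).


E = (n + 1/2) * h_bar * omega
= (4 + 0.5) * 1.055e-34 * 1.3496e+13
= 4.5 * 1.4238e-21
= 6.4072e-21 J
= 0.04 eV

0.04


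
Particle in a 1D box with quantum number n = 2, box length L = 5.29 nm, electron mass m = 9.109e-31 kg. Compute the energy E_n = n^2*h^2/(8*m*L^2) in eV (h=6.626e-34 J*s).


E = n^2 * h^2 / (8 * m * L^2)
= 2^2 * (6.626e-34)^2 / (8 * 9.109e-31 * (5.29e-9)^2)
= 4 * 4.3904e-67 / (8 * 9.109e-31 * 2.7984e-17)
= 8.6117e-21 J
= 0.0538 eV

0.0538


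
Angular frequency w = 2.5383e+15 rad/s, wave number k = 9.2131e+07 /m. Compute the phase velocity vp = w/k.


vp = w / k
= 2.5383e+15 / 9.2131e+07
= 2.7551e+07 m/s

2.7551e+07


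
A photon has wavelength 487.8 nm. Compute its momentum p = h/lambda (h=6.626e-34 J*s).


p = h / lambda
= 6.626e-34 / (487.8e-9)
= 6.626e-34 / 4.8780e-07
= 1.3583e-27 kg*m/s

1.3583e-27


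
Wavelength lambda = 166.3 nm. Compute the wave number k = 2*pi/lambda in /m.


k = 2 * pi / lambda
= 6.2832 / (166.3e-9)
= 6.2832 / 1.6630e-07
= 3.7782e+07 /m

3.7782e+07


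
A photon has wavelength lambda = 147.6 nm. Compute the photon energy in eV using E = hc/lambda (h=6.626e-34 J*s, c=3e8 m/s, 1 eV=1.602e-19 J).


E = hc / lambda
= (6.626e-34)(3e8) / (147.6e-9)
= 1.9878e-25 / 1.4760e-07
= 1.3467e-18 J
Converting to eV: 1.3467e-18 / 1.602e-19
= 8.4067 eV

8.4067


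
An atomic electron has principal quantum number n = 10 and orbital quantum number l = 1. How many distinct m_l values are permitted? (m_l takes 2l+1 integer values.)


m_l ranges from -l to +l in integer steps
So m_l goes from -1 to +1
Count = 2l + 1 = 2*1 + 1
= 3

3


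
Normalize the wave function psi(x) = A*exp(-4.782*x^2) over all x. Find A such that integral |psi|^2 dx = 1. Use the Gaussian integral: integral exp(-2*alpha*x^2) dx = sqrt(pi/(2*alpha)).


integral |psi|^2 dx = A^2 * sqrt(pi/(2*alpha)) = 1
A^2 = sqrt(2*alpha/pi)
= sqrt(2 * 4.782 / pi)
= 1.744797
A = sqrt(1.744797)
= 1.3209

1.3209


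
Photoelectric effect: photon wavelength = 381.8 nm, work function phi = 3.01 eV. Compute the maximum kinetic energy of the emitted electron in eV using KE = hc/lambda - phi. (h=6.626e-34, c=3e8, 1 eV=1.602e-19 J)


E_photon = hc / lambda
= (6.626e-34)(3e8) / (381.8e-9)
= 5.2064e-19 J
= 3.2499 eV
KE = E_photon - phi
= 3.2499 - 3.01
= 0.2399 eV

0.2399


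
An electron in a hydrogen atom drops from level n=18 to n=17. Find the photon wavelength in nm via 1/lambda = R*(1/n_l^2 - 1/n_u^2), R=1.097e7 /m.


1/lambda = R * (1/n_l^2 - 1/n_u^2)
= 1.097e7 * (1/17^2 - 1/18^2)
= 1.097e7 * (0.00346 - 0.003086)
= 1.097e7 * 0.000374
= 4.1005e+03 /m
lambda = 1 / 4.1005e+03 = 243875.5046 nm

243875.5046


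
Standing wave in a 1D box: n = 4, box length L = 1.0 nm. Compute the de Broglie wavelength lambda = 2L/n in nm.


lambda = 2L / n
= 2 * 1.0 / 4
= 2.0 / 4
= 0.5 nm

0.5


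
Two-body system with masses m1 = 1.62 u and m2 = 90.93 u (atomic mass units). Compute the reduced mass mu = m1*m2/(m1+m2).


mu = m1 * m2 / (m1 + m2)
= 1.62 * 90.93 / (1.62 + 90.93)
= 147.3066 / 92.55
= 1.5916 u

1.5916


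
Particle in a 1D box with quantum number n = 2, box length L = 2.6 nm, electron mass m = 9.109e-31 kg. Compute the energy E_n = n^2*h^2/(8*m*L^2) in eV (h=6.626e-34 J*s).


E = n^2 * h^2 / (8 * m * L^2)
= 2^2 * (6.626e-34)^2 / (8 * 9.109e-31 * (2.6e-9)^2)
= 4 * 4.3904e-67 / (8 * 9.109e-31 * 6.7600e-18)
= 3.5650e-20 J
= 0.2225 eV

0.2225


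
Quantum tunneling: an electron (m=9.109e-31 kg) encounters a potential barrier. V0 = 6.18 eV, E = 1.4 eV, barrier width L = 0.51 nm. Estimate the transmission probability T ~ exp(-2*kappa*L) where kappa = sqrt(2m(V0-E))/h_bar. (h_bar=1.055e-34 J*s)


V0 - E = 4.78 eV = 7.6576e-19 J
kappa = sqrt(2 * m * (V0-E)) / h_bar
= sqrt(2 * 9.109e-31 * 7.6576e-19) / 1.055e-34
= 1.1195e+10 /m
2*kappa*L = 2 * 1.1195e+10 * 0.51e-9
= 11.4194
T = exp(-11.4194) = 1.098039e-05

1.098039e-05


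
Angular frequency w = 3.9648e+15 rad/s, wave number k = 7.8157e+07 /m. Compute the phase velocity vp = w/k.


vp = w / k
= 3.9648e+15 / 7.8157e+07
= 5.0729e+07 m/s

5.0729e+07


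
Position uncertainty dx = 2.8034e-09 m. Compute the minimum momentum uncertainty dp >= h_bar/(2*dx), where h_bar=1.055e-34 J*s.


dp = h_bar / (2 * dx)
= 1.055e-34 / (2 * 2.8034e-09)
= 1.055e-34 / 5.6068e-09
= 1.8816e-26 kg*m/s

1.8816e-26


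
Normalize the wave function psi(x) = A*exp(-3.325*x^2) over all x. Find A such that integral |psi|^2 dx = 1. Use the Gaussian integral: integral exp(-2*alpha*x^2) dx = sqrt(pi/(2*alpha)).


integral |psi|^2 dx = A^2 * sqrt(pi/(2*alpha)) = 1
A^2 = sqrt(2*alpha/pi)
= sqrt(2 * 3.325 / pi)
= 1.454909
A = sqrt(1.454909)
= 1.2062

1.2062


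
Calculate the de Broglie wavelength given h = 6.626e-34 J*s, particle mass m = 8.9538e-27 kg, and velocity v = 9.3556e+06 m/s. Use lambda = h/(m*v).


lambda = h / (m * v)
= 6.626e-34 / (8.9538e-27 * 9.3556e+06)
= 6.626e-34 / 8.3768e-20
= 7.9099e-15 m

7.9099e-15


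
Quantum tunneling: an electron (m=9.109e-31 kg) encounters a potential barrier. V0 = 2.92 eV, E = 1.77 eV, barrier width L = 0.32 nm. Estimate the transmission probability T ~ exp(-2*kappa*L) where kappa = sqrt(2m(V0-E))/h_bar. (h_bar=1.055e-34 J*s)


V0 - E = 1.15 eV = 1.8423e-19 J
kappa = sqrt(2 * m * (V0-E)) / h_bar
= sqrt(2 * 9.109e-31 * 1.8423e-19) / 1.055e-34
= 5.4913e+09 /m
2*kappa*L = 2 * 5.4913e+09 * 0.32e-9
= 3.5145
T = exp(-3.5145) = 2.976401e-02

2.976401e-02


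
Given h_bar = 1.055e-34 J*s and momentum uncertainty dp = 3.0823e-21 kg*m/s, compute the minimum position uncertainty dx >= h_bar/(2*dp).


dx = h_bar / (2 * dp)
= 1.055e-34 / (2 * 3.0823e-21)
= 1.055e-34 / 6.1646e-21
= 1.7114e-14 m

1.7114e-14


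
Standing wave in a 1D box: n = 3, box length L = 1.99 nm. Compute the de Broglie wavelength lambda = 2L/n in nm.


lambda = 2L / n
= 2 * 1.99 / 3
= 3.98 / 3
= 1.3267 nm

1.3267


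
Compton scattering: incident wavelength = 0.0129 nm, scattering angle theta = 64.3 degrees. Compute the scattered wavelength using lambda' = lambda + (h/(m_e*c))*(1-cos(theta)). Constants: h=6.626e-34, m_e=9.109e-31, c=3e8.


Compton wavelength: h/(m_e*c) = 2.4247e-12 m
d_lambda = 2.4247e-12 * (1 - cos(64.3 deg))
= 2.4247e-12 * 0.566341
= 1.3732e-12 m = 0.001373 nm
lambda' = 0.0129 + 0.001373
= 0.014273 nm

0.014273


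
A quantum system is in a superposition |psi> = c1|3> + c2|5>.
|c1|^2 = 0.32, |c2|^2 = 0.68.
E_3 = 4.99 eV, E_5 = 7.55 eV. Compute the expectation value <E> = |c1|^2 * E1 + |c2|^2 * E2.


<E> = |c1|^2 * E1 + |c2|^2 * E2
= 0.32 * 4.99 + 0.68 * 7.55
= 1.5968 + 5.134
= 6.7308 eV

6.7308


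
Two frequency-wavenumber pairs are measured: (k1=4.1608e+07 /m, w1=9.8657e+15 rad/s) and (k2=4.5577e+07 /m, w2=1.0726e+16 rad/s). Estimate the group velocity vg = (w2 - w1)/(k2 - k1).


vg = (w2 - w1) / (k2 - k1)
= (1.0726e+16 - 9.8657e+15) / (4.5577e+07 - 4.1608e+07)
= 8.6030e+14 / 3.9690e+06
= 2.1675e+08 m/s

2.1675e+08


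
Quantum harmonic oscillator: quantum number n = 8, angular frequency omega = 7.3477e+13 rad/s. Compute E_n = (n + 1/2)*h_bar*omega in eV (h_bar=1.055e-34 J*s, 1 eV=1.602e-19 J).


E = (n + 1/2) * h_bar * omega
= (8 + 0.5) * 1.055e-34 * 7.3477e+13
= 8.5 * 7.7518e-21
= 6.5890e-20 J
= 0.4113 eV

0.4113


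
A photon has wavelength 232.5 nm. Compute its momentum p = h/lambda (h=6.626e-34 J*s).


p = h / lambda
= 6.626e-34 / (232.5e-9)
= 6.626e-34 / 2.3250e-07
= 2.8499e-27 kg*m/s

2.8499e-27


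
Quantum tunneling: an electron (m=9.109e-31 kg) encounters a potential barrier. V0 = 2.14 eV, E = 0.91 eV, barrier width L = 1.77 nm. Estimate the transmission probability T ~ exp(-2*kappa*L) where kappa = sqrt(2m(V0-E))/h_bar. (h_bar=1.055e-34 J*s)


V0 - E = 1.23 eV = 1.9705e-19 J
kappa = sqrt(2 * m * (V0-E)) / h_bar
= sqrt(2 * 9.109e-31 * 1.9705e-19) / 1.055e-34
= 5.6791e+09 /m
2*kappa*L = 2 * 5.6791e+09 * 1.77e-9
= 20.1041
T = exp(-20.1041) = 1.857350e-09

1.857350e-09


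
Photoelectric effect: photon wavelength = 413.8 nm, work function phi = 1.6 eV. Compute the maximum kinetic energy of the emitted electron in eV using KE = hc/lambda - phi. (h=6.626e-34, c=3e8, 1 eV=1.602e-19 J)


E_photon = hc / lambda
= (6.626e-34)(3e8) / (413.8e-9)
= 4.8038e-19 J
= 2.9986 eV
KE = E_photon - phi
= 2.9986 - 1.6
= 1.3986 eV

1.3986


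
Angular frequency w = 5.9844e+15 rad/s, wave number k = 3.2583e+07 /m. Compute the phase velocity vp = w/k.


vp = w / k
= 5.9844e+15 / 3.2583e+07
= 1.8367e+08 m/s

1.8367e+08


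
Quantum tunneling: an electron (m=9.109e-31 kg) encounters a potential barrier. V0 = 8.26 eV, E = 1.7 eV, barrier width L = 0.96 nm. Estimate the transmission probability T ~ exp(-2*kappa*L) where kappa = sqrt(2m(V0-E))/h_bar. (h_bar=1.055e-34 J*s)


V0 - E = 6.56 eV = 1.0509e-18 J
kappa = sqrt(2 * m * (V0-E)) / h_bar
= sqrt(2 * 9.109e-31 * 1.0509e-18) / 1.055e-34
= 1.3115e+10 /m
2*kappa*L = 2 * 1.3115e+10 * 0.96e-9
= 25.1815
T = exp(-25.1815) = 1.158233e-11

1.158233e-11


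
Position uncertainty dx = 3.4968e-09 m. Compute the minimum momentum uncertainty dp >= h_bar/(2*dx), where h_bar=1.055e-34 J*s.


dp = h_bar / (2 * dx)
= 1.055e-34 / (2 * 3.4968e-09)
= 1.055e-34 / 6.9936e-09
= 1.5085e-26 kg*m/s

1.5085e-26


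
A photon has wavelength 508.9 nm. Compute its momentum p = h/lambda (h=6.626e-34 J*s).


p = h / lambda
= 6.626e-34 / (508.9e-9)
= 6.626e-34 / 5.0890e-07
= 1.3020e-27 kg*m/s

1.3020e-27


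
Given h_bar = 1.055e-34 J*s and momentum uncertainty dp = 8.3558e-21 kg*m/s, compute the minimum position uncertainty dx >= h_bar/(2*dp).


dx = h_bar / (2 * dp)
= 1.055e-34 / (2 * 8.3558e-21)
= 1.055e-34 / 1.6712e-20
= 6.3130e-15 m

6.3130e-15


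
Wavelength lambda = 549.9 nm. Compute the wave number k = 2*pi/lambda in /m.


k = 2 * pi / lambda
= 6.2832 / (549.9e-9)
= 6.2832 / 5.4990e-07
= 1.1426e+07 /m

1.1426e+07


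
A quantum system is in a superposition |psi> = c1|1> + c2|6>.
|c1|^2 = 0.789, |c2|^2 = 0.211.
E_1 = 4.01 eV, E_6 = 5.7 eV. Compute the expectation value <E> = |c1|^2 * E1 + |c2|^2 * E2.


<E> = |c1|^2 * E1 + |c2|^2 * E2
= 0.789 * 4.01 + 0.211 * 5.7
= 3.1639 + 1.2027
= 4.3666 eV

4.3666


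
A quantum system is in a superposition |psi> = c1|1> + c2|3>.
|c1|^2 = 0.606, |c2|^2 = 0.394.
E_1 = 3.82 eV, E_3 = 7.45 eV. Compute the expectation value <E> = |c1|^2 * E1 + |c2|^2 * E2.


<E> = |c1|^2 * E1 + |c2|^2 * E2
= 0.606 * 3.82 + 0.394 * 7.45
= 2.3149 + 2.9353
= 5.2502 eV

5.2502


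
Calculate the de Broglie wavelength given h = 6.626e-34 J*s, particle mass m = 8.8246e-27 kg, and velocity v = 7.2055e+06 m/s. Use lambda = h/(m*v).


lambda = h / (m * v)
= 6.626e-34 / (8.8246e-27 * 7.2055e+06)
= 6.626e-34 / 6.3586e-20
= 1.0421e-14 m

1.0421e-14


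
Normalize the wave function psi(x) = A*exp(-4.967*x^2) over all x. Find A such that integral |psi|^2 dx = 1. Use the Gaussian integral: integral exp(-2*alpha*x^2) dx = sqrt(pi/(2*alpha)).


integral |psi|^2 dx = A^2 * sqrt(pi/(2*alpha)) = 1
A^2 = sqrt(2*alpha/pi)
= sqrt(2 * 4.967 / pi)
= 1.778227
A = sqrt(1.778227)
= 1.3335

1.3335


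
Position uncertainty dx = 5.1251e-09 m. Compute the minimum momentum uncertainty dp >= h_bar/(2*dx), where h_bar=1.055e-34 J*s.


dp = h_bar / (2 * dx)
= 1.055e-34 / (2 * 5.1251e-09)
= 1.055e-34 / 1.0250e-08
= 1.0292e-26 kg*m/s

1.0292e-26


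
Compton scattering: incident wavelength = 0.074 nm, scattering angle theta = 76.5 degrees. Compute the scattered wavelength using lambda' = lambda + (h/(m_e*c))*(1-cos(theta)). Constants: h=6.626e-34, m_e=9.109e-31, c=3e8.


Compton wavelength: h/(m_e*c) = 2.4247e-12 m
d_lambda = 2.4247e-12 * (1 - cos(76.5 deg))
= 2.4247e-12 * 0.766555
= 1.8587e-12 m = 0.001859 nm
lambda' = 0.074 + 0.001859
= 0.075859 nm

0.075859


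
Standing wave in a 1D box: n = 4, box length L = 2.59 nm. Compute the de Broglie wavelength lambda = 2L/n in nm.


lambda = 2L / n
= 2 * 2.59 / 4
= 5.18 / 4
= 1.295 nm

1.295


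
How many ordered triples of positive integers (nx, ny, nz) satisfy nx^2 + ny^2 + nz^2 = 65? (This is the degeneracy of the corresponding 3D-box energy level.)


Enumerate all (nx, ny, nz) with nx^2 + ny^2 + nz^2 = 65:
(2,5,6)
(2,6,5)
(5,2,6)
(5,6,2)
(6,2,5)
(6,5,2)
Total degeneracy = 6

6


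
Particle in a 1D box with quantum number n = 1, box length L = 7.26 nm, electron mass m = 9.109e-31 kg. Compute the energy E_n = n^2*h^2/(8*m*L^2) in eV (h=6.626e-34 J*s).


E = n^2 * h^2 / (8 * m * L^2)
= 1^2 * (6.626e-34)^2 / (8 * 9.109e-31 * (7.26e-9)^2)
= 1 * 4.3904e-67 / (8 * 9.109e-31 * 5.2708e-17)
= 1.1431e-21 J
= 0.0071 eV

0.0071


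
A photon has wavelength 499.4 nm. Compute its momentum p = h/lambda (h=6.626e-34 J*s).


p = h / lambda
= 6.626e-34 / (499.4e-9)
= 6.626e-34 / 4.9940e-07
= 1.3268e-27 kg*m/s

1.3268e-27


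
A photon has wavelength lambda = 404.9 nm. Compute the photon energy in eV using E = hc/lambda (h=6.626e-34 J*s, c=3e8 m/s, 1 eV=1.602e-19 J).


E = hc / lambda
= (6.626e-34)(3e8) / (404.9e-9)
= 1.9878e-25 / 4.0490e-07
= 4.9094e-19 J
Converting to eV: 4.9094e-19 / 1.602e-19
= 3.0645 eV

3.0645


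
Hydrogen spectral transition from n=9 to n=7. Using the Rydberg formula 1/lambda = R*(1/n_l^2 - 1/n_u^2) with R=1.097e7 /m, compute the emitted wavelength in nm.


1/lambda = R * (1/n_l^2 - 1/n_u^2)
= 1.097e7 * (1/7^2 - 1/9^2)
= 1.097e7 * (0.020408 - 0.012346)
= 1.097e7 * 0.008062
= 8.8445e+04 /m
lambda = 1 / 8.8445e+04 = 11306.4038 nm

11306.4038


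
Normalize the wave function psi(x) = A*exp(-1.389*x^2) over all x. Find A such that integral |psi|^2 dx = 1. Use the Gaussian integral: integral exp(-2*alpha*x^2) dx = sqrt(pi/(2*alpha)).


integral |psi|^2 dx = A^2 * sqrt(pi/(2*alpha)) = 1
A^2 = sqrt(2*alpha/pi)
= sqrt(2 * 1.389 / pi)
= 0.940354
A = sqrt(0.940354)
= 0.9697

0.9697


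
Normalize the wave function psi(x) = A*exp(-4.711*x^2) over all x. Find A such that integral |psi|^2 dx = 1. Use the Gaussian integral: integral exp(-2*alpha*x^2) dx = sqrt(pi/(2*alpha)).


integral |psi|^2 dx = A^2 * sqrt(pi/(2*alpha)) = 1
A^2 = sqrt(2*alpha/pi)
= sqrt(2 * 4.711 / pi)
= 1.731796
A = sqrt(1.731796)
= 1.316

1.316


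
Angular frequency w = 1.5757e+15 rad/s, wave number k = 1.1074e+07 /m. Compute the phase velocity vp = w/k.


vp = w / k
= 1.5757e+15 / 1.1074e+07
= 1.4229e+08 m/s

1.4229e+08


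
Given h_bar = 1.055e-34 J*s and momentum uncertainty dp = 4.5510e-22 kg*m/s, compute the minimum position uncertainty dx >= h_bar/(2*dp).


dx = h_bar / (2 * dp)
= 1.055e-34 / (2 * 4.5510e-22)
= 1.055e-34 / 9.1020e-22
= 1.1591e-13 m

1.1591e-13


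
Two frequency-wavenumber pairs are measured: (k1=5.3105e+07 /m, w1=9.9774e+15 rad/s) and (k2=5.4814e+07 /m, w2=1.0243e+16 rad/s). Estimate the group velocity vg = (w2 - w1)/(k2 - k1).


vg = (w2 - w1) / (k2 - k1)
= (1.0243e+16 - 9.9774e+15) / (5.4814e+07 - 5.3105e+07)
= 2.6560e+14 / 1.7090e+06
= 1.5541e+08 m/s

1.5541e+08


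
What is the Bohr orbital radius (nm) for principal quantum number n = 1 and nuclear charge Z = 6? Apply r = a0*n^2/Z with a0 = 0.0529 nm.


r = a0 * n^2 / Z
= 0.0529 * 1^2 / 6
= 0.0529 * 1 / 6
= 0.0088 nm

0.0088


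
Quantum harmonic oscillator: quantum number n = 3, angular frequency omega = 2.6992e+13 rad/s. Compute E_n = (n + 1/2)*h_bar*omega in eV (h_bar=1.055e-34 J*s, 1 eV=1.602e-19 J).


E = (n + 1/2) * h_bar * omega
= (3 + 0.5) * 1.055e-34 * 2.6992e+13
= 3.5 * 2.8477e-21
= 9.9668e-21 J
= 0.0622 eV

0.0622


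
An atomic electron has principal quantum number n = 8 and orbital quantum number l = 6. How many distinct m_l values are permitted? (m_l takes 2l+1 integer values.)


m_l ranges from -l to +l in integer steps
So m_l goes from -6 to +6
Count = 2l + 1 = 2*6 + 1
= 13

13


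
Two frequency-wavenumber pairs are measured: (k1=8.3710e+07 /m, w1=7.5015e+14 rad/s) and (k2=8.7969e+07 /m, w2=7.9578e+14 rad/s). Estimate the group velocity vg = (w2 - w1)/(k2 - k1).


vg = (w2 - w1) / (k2 - k1)
= (7.9578e+14 - 7.5015e+14) / (8.7969e+07 - 8.3710e+07)
= 4.5630e+13 / 4.2590e+06
= 1.0714e+07 m/s

1.0714e+07


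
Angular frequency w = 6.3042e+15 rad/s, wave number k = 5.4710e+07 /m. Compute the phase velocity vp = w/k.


vp = w / k
= 6.3042e+15 / 5.4710e+07
= 1.1523e+08 m/s

1.1523e+08


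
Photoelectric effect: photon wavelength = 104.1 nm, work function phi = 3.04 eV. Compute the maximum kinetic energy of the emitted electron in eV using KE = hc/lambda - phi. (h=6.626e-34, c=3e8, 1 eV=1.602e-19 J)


E_photon = hc / lambda
= (6.626e-34)(3e8) / (104.1e-9)
= 1.9095e-18 J
= 11.9195 eV
KE = E_photon - phi
= 11.9195 - 3.04
= 8.8795 eV

8.8795


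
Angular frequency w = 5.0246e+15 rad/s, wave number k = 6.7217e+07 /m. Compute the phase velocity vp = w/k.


vp = w / k
= 5.0246e+15 / 6.7217e+07
= 7.4752e+07 m/s

7.4752e+07


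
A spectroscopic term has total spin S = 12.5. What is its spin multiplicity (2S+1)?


Spin multiplicity = 2S + 1
= 2 * 12.5 + 1
= 25.0 + 1
= 26

26


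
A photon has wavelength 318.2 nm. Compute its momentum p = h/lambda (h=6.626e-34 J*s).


p = h / lambda
= 6.626e-34 / (318.2e-9)
= 6.626e-34 / 3.1820e-07
= 2.0823e-27 kg*m/s

2.0823e-27


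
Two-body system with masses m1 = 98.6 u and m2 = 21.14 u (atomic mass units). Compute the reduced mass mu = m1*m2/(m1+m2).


mu = m1 * m2 / (m1 + m2)
= 98.6 * 21.14 / (98.6 + 21.14)
= 2084.404 / 119.74
= 17.4078 u

17.4078


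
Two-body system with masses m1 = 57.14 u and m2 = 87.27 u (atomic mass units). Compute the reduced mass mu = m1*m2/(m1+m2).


mu = m1 * m2 / (m1 + m2)
= 57.14 * 87.27 / (57.14 + 87.27)
= 4986.6078 / 144.41
= 34.5309 u

34.5309


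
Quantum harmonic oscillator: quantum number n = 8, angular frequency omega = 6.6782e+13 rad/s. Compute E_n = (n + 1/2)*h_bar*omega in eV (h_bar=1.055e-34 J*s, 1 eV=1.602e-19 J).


E = (n + 1/2) * h_bar * omega
= (8 + 0.5) * 1.055e-34 * 6.6782e+13
= 8.5 * 7.0455e-21
= 5.9887e-20 J
= 0.3738 eV

0.3738


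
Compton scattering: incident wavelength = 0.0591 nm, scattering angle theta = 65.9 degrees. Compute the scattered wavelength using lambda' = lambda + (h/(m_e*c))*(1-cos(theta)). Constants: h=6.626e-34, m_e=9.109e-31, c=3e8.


Compton wavelength: h/(m_e*c) = 2.4247e-12 m
d_lambda = 2.4247e-12 * (1 - cos(65.9 deg))
= 2.4247e-12 * 0.59167
= 1.4346e-12 m = 0.001435 nm
lambda' = 0.0591 + 0.001435
= 0.060535 nm

0.060535


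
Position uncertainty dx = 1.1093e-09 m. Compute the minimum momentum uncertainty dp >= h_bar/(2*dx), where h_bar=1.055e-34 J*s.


dp = h_bar / (2 * dx)
= 1.055e-34 / (2 * 1.1093e-09)
= 1.055e-34 / 2.2186e-09
= 4.7553e-26 kg*m/s

4.7553e-26


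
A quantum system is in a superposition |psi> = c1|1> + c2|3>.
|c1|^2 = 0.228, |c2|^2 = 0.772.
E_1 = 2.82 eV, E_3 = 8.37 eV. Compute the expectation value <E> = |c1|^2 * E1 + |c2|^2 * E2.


<E> = |c1|^2 * E1 + |c2|^2 * E2
= 0.228 * 2.82 + 0.772 * 8.37
= 0.643 + 6.4616
= 7.1046 eV

7.1046


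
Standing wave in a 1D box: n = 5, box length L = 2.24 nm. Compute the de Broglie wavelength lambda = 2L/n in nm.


lambda = 2L / n
= 2 * 2.24 / 5
= 4.48 / 5
= 0.896 nm

0.896


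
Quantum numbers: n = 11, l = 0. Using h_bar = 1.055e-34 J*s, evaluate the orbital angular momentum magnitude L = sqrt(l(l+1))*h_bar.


L = sqrt(l*(l+1)) * h_bar
= sqrt(0 * 1) * 1.055e-34
= sqrt(0) * 1.055e-34
= 0.0 * 1.055e-34
= 0.0000e+00 J*s

0.0000e+00


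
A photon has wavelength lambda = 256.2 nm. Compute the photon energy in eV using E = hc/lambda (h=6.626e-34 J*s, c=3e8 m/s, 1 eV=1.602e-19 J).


E = hc / lambda
= (6.626e-34)(3e8) / (256.2e-9)
= 1.9878e-25 / 2.5620e-07
= 7.7588e-19 J
Converting to eV: 7.7588e-19 / 1.602e-19
= 4.8432 eV

4.8432


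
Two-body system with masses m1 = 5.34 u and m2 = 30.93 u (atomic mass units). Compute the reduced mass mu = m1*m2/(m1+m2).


mu = m1 * m2 / (m1 + m2)
= 5.34 * 30.93 / (5.34 + 30.93)
= 165.1662 / 36.27
= 4.5538 u

4.5538


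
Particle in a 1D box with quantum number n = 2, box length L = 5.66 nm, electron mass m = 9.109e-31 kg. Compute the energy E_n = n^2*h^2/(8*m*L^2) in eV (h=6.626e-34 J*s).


E = n^2 * h^2 / (8 * m * L^2)
= 2^2 * (6.626e-34)^2 / (8 * 9.109e-31 * (5.66e-9)^2)
= 4 * 4.3904e-67 / (8 * 9.109e-31 * 3.2036e-17)
= 7.5226e-21 J
= 0.047 eV

0.047


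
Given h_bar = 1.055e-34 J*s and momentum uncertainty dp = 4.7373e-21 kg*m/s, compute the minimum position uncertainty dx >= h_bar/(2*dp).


dx = h_bar / (2 * dp)
= 1.055e-34 / (2 * 4.7373e-21)
= 1.055e-34 / 9.4746e-21
= 1.1135e-14 m

1.1135e-14


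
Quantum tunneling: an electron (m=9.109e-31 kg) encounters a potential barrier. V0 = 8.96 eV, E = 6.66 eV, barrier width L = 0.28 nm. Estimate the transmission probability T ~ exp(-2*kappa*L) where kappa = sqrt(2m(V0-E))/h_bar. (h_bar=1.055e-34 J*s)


V0 - E = 2.3 eV = 3.6846e-19 J
kappa = sqrt(2 * m * (V0-E)) / h_bar
= sqrt(2 * 9.109e-31 * 3.6846e-19) / 1.055e-34
= 7.7659e+09 /m
2*kappa*L = 2 * 7.7659e+09 * 0.28e-9
= 4.3489
T = exp(-4.3489) = 1.292080e-02

1.292080e-02
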